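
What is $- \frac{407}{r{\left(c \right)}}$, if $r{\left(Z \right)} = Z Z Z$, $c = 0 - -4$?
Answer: $- \frac{407}{64} \approx -6.3594$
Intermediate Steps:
$c = 4$ ($c = 0 + 4 = 4$)
$r{\left(Z \right)} = Z^{3}$ ($r{\left(Z \right)} = Z^{2} Z = Z^{3}$)
$- \frac{407}{r{\left(c \right)}} = - \frac{407}{4^{3}} = - \frac{407}{64}$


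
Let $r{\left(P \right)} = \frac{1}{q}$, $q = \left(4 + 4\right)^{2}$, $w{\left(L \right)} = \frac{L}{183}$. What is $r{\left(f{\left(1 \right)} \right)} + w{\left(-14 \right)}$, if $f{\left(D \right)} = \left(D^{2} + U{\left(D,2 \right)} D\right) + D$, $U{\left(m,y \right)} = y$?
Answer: $- \frac{713}{11712} \approx -0.060878$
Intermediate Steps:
$w{\left(L \right)} = \frac{L}{183}$ ($w{\left(L \right)} = L \frac{1}{183} = \frac{L}{183}$)
$q = 64$ ($q = 8^{2} = 64$)
$f{\left(D \right)} = D^{2} + 3 D$ ($f{\left(D \right)} = \left(D^{2} + 2 D\right) + D = D^{2} + 3 D$)
$r{\left(P \right)} = \frac{1}{64}$
$r{\left(f{\left(1 \right)} \right)} + w{\left(-14 \right)} = \frac{1}{64} + \frac{1}{183} \left(-14\right) = \frac{1}{64} - \frac{14}{183} = - \frac{713}{11712}$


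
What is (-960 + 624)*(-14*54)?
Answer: 254016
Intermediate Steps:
(-960 + 624)*(-14*54) = -336*(-756) = 254016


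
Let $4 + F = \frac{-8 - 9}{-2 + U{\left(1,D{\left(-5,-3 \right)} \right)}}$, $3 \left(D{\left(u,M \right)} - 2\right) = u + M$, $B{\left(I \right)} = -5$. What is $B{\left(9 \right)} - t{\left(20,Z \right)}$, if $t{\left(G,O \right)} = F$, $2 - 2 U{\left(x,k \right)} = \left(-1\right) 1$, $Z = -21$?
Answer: $-35$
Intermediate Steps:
$D{\left(u,M \right)} = 2 + \frac{M}{3} + \frac{u}{3}$ ($D{\left(u,M \right)} = 2 + \frac{u + M}{3} = 2 + \frac{M + u}{3} = 2 + \left(\frac{M}{3} + \frac{u}{3}\right) = 2 + \frac{M}{3} + \frac{u}{3}$)
$U{\left(x,k \right)} = \frac{3}{2}$ ($U{\left(x,k \right)} = 1 - \frac{\left(-1\right) 1}{2} = 1 - - \frac{1}{2} = 1 + \frac{1}{2} = \frac{3}{2}$)
$F = 30$ ($F = -4 + \frac{-8 - 9}{-2 + \frac{3}{2}} = -4 - \frac{17}{- \frac{1}{2}} = -4 - -34 = -4 + 34 = 30$)
$t{\left(G,O \right)} = 30$
$B{\left(9 \right)} - t{\left(20,Z \right)} = -5 - 30 = -35$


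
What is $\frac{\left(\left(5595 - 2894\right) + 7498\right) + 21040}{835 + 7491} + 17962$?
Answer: $\frac{149582851}{8326} \approx 17966.0$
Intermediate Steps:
$\frac{\left(\left(5595 - 2894\right) + 7498\right) + 21040}{835 + 7491} + 17962 = \frac{\left(2701 + 7498\right) + 21040}{8326} + 17962 = \left(10199 + 21040\right) \frac{1}{8326} + 17962 = 31239 \cdot \frac{1}{8326} + 17962 = \frac{31239}{8326} + 17962 = \frac{149582851}{8326}$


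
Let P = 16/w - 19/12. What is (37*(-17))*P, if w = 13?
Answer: 34595/156 ≈ 221.76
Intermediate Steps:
P = -55/156 (P = 16/13 - 19/12 = -55/156 ≈ -0.35256)
(37*(-17))*P = (37*(-17))*(-55/156) = -629*(-55/156) = 34595/156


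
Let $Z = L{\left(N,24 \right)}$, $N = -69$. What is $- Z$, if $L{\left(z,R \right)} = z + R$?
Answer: $45$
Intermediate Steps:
$L{\left(z,R \right)} = R + z$
$Z = -45$ ($Z = 24 - 69 = -45$)
$- Z = \left(-1\right) \left(-45\right) = 45$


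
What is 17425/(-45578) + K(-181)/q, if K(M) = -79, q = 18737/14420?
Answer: -52248038265/853994986 ≈ -61.181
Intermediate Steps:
q = 18737/14420 (q = 18737*(1/14420) = 18737/14420 ≈ 1.2994)
17425/(-45578) + K(-181)/q = 17425/(-45578) - 79/18737/14420 = 17425*(-1/45578) - 79*14420/18737 = -17425/45578 - 1139180/18737 = -52248038265/853994986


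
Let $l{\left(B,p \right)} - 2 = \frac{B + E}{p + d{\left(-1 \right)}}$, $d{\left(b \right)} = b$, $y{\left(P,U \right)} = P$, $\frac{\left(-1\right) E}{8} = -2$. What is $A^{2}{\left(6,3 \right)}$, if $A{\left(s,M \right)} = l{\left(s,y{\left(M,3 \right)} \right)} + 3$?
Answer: $256$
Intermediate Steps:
$E = 16$ ($E = \left(-8\right) \left(-2\right) = 16$)
$l{\left(B,p \right)} = 2 + \frac{16 + B}{-1 + p}$ ($l{\left(B,p \right)} = 2 + \frac{B + 16}{p - 1} = 2 + \frac{16 + B}{-1 + p}$)
$A{\left(s,M \right)} = 3 + \frac{14 + s + 2 M}{-1 + M}$ ($A{\left(s,M \right)} = \frac{14 + s + 2 M}{-1 + M} + 3 = 3 + \frac{14 + s + 2 M}{-1 + M}$)
$A^{2}{\left(6,3 \right)} = \left(\frac{11 + 6 + 5 \cdot 3}{-1 + 3}\right)^{2} = \left(\frac{11 + 6 + 15}{2}\right)^{2} = \left(\frac{1}{2} \cdot 32\right)^{2} = 16^{2} = 256$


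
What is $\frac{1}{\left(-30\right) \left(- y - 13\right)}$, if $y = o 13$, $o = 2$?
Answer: $\frac{1}{1170} \approx 0.0008547$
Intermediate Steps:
$y = 26$ ($y = 2 \cdot 13 = 26$)
$\frac{1}{\left(-30\right) \left(- y - 13\right)} = \frac{1}{\left(-30\right) \left(\left(-1\right) 26 - 13\right)} = \frac{1}{\left(-30\right) \left(-26 - 13\right)} = \frac{1}{\left(-30\right) \left(-39\right)} = \frac{1}{1170}$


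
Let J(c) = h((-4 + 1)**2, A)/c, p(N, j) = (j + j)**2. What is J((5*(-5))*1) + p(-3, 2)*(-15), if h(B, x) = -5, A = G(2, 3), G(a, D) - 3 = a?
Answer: -1199/5 ≈ -239.80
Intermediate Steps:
G(a, D) = 3 + a
A = 5 (A = 3 + 2 = 5)
p(N, j) = 4*j**2 (p(N, j) = (2*j)**2 = 4*j**2)
J(c) = -5/c
J((5*(-5))*1) + p(-3, 2)*(-15) = -5/((5*(-5))*1) + (4*2**2)*(-15) = -5/((-25*1)) + (4*4)*(-15) = -5/(-25) + 16*(-15) = -5*(-1/25) - 240 = 1/5 - 240 = -1199/5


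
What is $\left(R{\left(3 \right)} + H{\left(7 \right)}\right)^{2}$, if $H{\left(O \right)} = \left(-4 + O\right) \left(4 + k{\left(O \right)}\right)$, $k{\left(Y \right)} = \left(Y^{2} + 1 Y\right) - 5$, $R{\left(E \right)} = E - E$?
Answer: $27225$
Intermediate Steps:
$R{\left(E \right)} = 0$
$k{\left(Y \right)} = -5 + Y + Y^{2}$ ($k{\left(Y \right)} = \left(Y^{2} + Y\right) - 5 = \left(Y + Y^{2}\right) - 5 = -5 + Y + Y^{2}$)
$H{\left(O \right)} = \left(-4 + O\right) \left(-1 + O + O^{2}\right)$ ($H{\left(O \right)} = \left(-4 + O\right) \left(4 + \left(-5 + O + O^{2}\right)\right) = \left(-4 + O\right) \left(-1 + O + O^{2}\right)$)
$\left(R{\left(3 \right)} + H{\left(7 \right)}\right)^{2} = \left(0 + \left(4 + 7^{3} - 35 - 3 \cdot 7^{2}\right)\right)^{2} = \left(0 + \left(4 + 343 - 35 - 147\right)\right)^{2} = \left(0 + 165\right)^{2} = 165^{2} = 27225$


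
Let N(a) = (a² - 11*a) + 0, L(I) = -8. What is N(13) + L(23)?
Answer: 18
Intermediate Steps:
N(a) = a² - 11*a
N(13) + L(23) = 13*(-11 + 13) - 8 = 13*2 - 8 = 26 - 8 = 18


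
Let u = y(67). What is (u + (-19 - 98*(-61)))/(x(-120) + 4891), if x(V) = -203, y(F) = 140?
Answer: 6099/4688 ≈ 1.3010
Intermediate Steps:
u = 140
(u + (-19 - 98*(-61)))/(x(-120) + 4891) = (140 + (-19 - 98*(-61)))/(-203 + 4891) = (140 + (-19 + 5978))/4688 = (140 + 5959)*(1/4688) = 6099*(1/4688) = 6099/4688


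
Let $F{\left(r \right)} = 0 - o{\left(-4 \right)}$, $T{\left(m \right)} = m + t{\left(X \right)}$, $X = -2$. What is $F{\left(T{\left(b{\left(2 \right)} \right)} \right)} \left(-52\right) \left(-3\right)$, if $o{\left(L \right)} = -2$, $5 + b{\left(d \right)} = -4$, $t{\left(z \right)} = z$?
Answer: $312$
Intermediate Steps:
$b{\left(d \right)} = -9$ ($b{\left(d \right)} = -5 - 4 = -9$)
$T{\left(m \right)} = -2 + m$ ($T{\left(m \right)} = m - 2 = -2 + m$)
$F{\left(r \right)} = 2$ ($F{\left(r \right)} = 0 - -2 = 0 + 2 = 2$)
$F{\left(T{\left(b{\left(2 \right)} \right)} \right)} \left(-52\right) \left(-3\right) = 2 \left(-52\right) \left(-3\right) = \left(-104\right) \left(-3\right) = 312$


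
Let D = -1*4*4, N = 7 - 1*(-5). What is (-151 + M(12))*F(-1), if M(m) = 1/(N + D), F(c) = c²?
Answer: -605/4 ≈ -151.25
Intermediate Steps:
N = 12 (N = 7 + 5 = 12)
D = -16 (D = -4*4 = -16)
M(m) = -¼ (M(m) = 1/(12 - 16) = 1/(-4) = -¼)
(-151 + M(12))*F(-1) = (-151 - ¼)*(-1)² = -605/4*1 = -605/4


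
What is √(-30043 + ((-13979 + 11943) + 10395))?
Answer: 2*I*√5421 ≈ 147.25*I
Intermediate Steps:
√(-30043 + ((-13979 + 11943) + 10395)) = √(-30043 + (-2036 + 10395)) = √(-30043 + 8359) = √(-21684) = 2*I*√5421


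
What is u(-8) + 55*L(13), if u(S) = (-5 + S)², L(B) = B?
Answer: 884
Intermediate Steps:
u(-8) + 55*L(13) = (-5 - 8)² + 55*13 = (-13)² + 715 = 169 + 715 = 884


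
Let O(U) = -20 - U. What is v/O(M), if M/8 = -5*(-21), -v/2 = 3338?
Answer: 1669/215 ≈ 7.7628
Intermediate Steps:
v = -6676 (v = -2*3338 = -6676)
M = 840 (M = 8*(-5*(-21)) = 8*105 = 840)
v/O(M) = -6676/(-20 - 1*840) = -6676/(-20 - 840) = -6676/(-860) = -6676*(-1/860) = 1669/215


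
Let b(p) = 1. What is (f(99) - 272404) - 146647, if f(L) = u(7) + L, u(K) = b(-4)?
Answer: -418951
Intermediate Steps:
u(K) = 1
f(L) = 1 + L
(f(99) - 272404) - 146647 = ((1 + 99) - 272404) - 146647 = (100 - 272404) - 146647 = -272304 - 146647 = -418951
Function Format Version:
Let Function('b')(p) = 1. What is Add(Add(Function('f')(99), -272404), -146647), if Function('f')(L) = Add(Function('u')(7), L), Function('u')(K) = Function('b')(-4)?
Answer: -418951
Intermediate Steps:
Function('u')(K) = 1
Function('f')(L) = Add(1, L)
Add(Add(Function('f')(99), -272404), -146647) = Add(Add(Add(1, 99), -272404), -146647) = Add(Add(100, -272404), -146647) = Add(-272304, -146647) = -418951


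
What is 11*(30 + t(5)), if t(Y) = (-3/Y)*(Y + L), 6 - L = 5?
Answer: 1452/5 ≈ 290.40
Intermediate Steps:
L = 1 (L = 6 - 1*5 = 6 - 5 = 1)
t(Y) = -3*(1 + Y)/Y (t(Y) = (-3/Y)*(Y + 1) = (-3/Y)*(1 + Y) = -3*(1 + Y)/Y)
11*(30 + t(5)) = 11*(30 + (-3 - 3/5)) = 11*(30 + (-3 - 3*⅕)) = 11*(30 + (-3 - ⅗)) = 11*(30 - 18/5) = 11*(132/5) = 1452/5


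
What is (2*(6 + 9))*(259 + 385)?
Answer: 19320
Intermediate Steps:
(2*(6 + 9))*(259 + 385) = (2*15)*644 = 30*644 = 19320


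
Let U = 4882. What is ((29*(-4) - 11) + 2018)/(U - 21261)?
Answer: -1891/16379 ≈ -0.11545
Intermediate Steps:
((29*(-4) - 11) + 2018)/(U - 21261) = ((29*(-4) - 11) + 2018)/(4882 - 21261) = ((-116 - 11) + 2018)/(-16379) = (-127 + 2018)*(-1/16379) = 1891*(-1/16379) = -1891/16379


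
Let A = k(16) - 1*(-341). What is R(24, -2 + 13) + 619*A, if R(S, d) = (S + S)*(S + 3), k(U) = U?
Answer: 222279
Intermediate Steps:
R(S, d) = 2*S*(3 + S) (R(S, d) = (2*S)*(3 + S) = 2*S*(3 + S))
A = 357 (A = 16 - 1*(-341) = 16 + 341 = 357)
R(24, -2 + 13) + 619*A = 2*24*(3 + 24) + 619*357 = 2*24*27 + 220983 = 1296 + 220983 = 222279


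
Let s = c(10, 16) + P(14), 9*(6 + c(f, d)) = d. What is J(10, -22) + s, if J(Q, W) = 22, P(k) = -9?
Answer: 79/9 ≈ 8.7778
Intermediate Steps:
c(f, d) = -6 + d/9
s = -119/9 (s = (-6 + (⅑)*16) - 9 = (-6 + 16/9) - 9 = -38/9 - 9 = -119/9 ≈ -13.222)
J(10, -22) + s = 22 - 119/9 = 79/9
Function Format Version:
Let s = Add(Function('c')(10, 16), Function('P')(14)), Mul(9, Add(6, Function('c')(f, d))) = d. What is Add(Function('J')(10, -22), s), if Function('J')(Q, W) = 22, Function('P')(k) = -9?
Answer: Rational(79, 9) ≈ 8.7778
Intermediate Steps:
Function('c')(f, d) = Add(-6, Mul(Rational(1, 9), d))
s = Rational(-119, 9) (s = Add(Add(-6, Mul(Rational(1, 9), 16)), -9) = Add(Add(-6, Rational(16, 9)), -9) = Add(Rational(-38, 9), -9) = Rational(-119, 9) ≈ -13.222)
Add(Function('J')(10, -22), s) = Add(22, Rational(-119, 9)) = Rational(79, 9)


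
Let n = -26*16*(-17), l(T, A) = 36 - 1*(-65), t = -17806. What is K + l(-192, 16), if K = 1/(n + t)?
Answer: 1084133/10734 ≈ 101.00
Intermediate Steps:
l(T, A) = 101 (l(T, A) = 36 + 65 = 101)
n = 7072 (n = -416*(-17) = 7072)
K = -1/10734 (K = 1/(7072 - 17806) = 1/(-10734) = -1/10734 ≈ -9.3162e-5)
K + l(-192, 16) = -1/10734 + 101 = 1084133/10734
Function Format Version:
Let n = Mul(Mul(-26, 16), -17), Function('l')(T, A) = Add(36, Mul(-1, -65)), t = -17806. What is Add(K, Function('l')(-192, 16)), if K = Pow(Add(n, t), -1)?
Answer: Rational(1084133, 10734) ≈ 101.00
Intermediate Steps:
Function('l')(T, A) = 101 (Function('l')(T, A) = Add(36, 65) = 101)
n = 7072 (n = Mul(-416, -17) = 7072)
K = Rational(-1, 10734) (K = Pow(Add(7072, -17806), -1) = Pow(-10734, -1) = Rational(-1, 10734) ≈ -9.3162e-5)
Add(K, Function('l')(-192, 16)) = Add(Rational(-1, 10734), 101) = Rational(1084133, 10734)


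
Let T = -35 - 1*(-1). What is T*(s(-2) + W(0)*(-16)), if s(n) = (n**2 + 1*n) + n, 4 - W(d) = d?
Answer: 2176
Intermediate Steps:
T = -34 (T = -35 + 1 = -34)
W(d) = 4 - d
s(n) = n**2 + 2*n (s(n) = (n**2 + n) + n = (n + n**2) + n = n**2 + 2*n)
T*(s(-2) + W(0)*(-16)) = -34*(-2*(2 - 2) + (4 - 1*0)*(-16)) = -34*(-2*0 + (4 + 0)*(-16)) = -34*(0 + 4*(-16)) = -34*(0 - 64) = -34*(-64) = 2176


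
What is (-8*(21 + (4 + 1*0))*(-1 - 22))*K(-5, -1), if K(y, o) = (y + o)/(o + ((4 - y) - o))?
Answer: -9200/3 ≈ -3066.7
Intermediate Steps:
K(y, o) = (o + y)/(4 - y) (K(y, o) = (o + y)/(o + (4 - o - y)) = (o + y)/(4 - y))
(-8*(21 + (4 + 1*0))*(-1 - 22))*K(-5, -1) = (-8*(21 + (4 + 1*0))*(-1 - 22))*((-1*(-1) - 1*(-5))/(-4 - 5)) = (-8*(21 + (4 + 0))*(-23))*((1 + 5)/(-9)) = (-8*(21 + 4)*(-23))*(-1/9*6) = -200*(-23)*(-2/3) = -8*(-575)*(-2/3) = 4600*(-2/3) = -9200/3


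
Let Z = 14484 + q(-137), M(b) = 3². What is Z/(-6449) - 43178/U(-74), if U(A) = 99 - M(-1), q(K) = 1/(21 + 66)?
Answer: -4056498004/8415945 ≈ -482.00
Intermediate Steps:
M(b) = 9
q(K) = 1/87
U(A) = 90 (U(A) = 99 - 1*9 = 99 - 9 = 90)
Z = 1260109/87 (Z = 14484 + 1/87 = 1260109/87 ≈ 14484.)
Z/(-6449) - 43178/U(-74) = (1260109/87)/(-6449) - 43178/90 = (1260109/87)*(-1/6449) - 43178*1/90 = -1260109/561063 - 21589/45 = -4056498004/8415945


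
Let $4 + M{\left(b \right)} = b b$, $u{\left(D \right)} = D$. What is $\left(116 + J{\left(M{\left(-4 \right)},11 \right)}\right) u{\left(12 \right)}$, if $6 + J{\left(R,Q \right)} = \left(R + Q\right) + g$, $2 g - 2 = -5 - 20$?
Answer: $1458$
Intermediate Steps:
$M{\left(b \right)} = -4 + b^{2}$ ($M{\left(b \right)} = -4 + b b = -4 + b^{2}$)
$g = - \frac{23}{2}$ ($g = 1 + \frac{-5 - 20}{2} = 1 + \frac{1}{2} \left(-25\right) = 1 - \frac{25}{2} = - \frac{23}{2} \approx -11.5$)
$J{\left(R,Q \right)} = - \frac{35}{2} + Q + R$ ($J{\left(R,Q \right)} = -6 - \left(\frac{23}{2} - Q - R\right) = -6 + \left(- \frac{23}{2} + Q + R\right) = - \frac{35}{2} + Q + R$)
$\left(116 + J{\left(M{\left(-4 \right)},11 \right)}\right) u{\left(12 \right)} = \left(116 - \left(\frac{21}{2} - 16\right)\right) 12 = \left(116 + \left(- \frac{35}{2} + 11 + \left(-4 + 16\right)\right)\right) 12 = \left(116 + \left(- \frac{35}{2} + 11 + 12\right)\right) 12 = \left(116 + \frac{11}{2}\right) 12 = \frac{243}{2} \cdot 12 = 1458$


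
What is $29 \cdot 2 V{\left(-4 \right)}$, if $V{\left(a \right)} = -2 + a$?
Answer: $-348$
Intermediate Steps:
$29 \cdot 2 V{\left(-4 \right)} = 29 \cdot 2 \left(-2 - 4\right) = 58 \left(-6\right) = -348$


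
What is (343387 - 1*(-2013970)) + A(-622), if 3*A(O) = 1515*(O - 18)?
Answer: 2034157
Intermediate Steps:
A(O) = -9090 + 505*O (A(O) = (1515*(O - 18))/3 = (1515*(-18 + O))/3 = (-27270 + 1515*O)/3 = -9090 + 505*O)
(343387 - 1*(-2013970)) + A(-622) = (343387 - 1*(-2013970)) + (-9090 + 505*(-622)) = (343387 + 2013970) + (-9090 - 314110) = 2357357 - 323200 = 2034157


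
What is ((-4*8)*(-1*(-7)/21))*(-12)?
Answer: 128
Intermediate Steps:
((-4*8)*(-1*(-7)/21))*(-12) = -224/21*(-12) = -32*1/3*(-12) = -32/3*(-12) = 128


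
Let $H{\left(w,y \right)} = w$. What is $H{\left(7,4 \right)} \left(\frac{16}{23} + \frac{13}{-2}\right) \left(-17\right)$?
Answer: $\frac{31773}{46} \approx 690.72$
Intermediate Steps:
$H{\left(7,4 \right)} \left(\frac{16}{23} + \frac{13}{-2}\right) \left(-17\right) = 7 \left(\frac{16}{23} + \frac{13}{-2}\right) \left(-17\right) = 7 \left(16 \cdot \frac{1}{23} + 13 \left(- \frac{1}{2}\right)\right) \left(-17\right) = 7 \left(\frac{16}{23} - \frac{13}{2}\right) \left(-17\right) = 7 \left(- \frac{267}{46}\right) \left(-17\right) = \left(- \frac{1869}{46}\right) \left(-17\right) = \frac{31773}{46}$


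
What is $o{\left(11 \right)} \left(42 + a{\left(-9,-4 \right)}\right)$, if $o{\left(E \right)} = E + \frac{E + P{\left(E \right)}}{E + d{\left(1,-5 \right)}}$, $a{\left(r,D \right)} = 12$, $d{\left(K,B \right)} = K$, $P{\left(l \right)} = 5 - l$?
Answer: $\frac{1233}{2} \approx 616.5$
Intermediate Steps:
$o{\left(E \right)} = E + \frac{5}{1 + E}$ ($o{\left(E \right)} = E + \frac{E - \left(-5 + E\right)}{E + 1} = E + \frac{5}{1 + E}$)
$o{\left(11 \right)} \left(42 + a{\left(-9,-4 \right)}\right) = \frac{5 + 11 + 11^{2}}{1 + 11} \left(42 + 12\right) = \frac{5 + 11 + 121}{12} \cdot 54 = \frac{1}{12} \cdot 137 \cdot 54 = \frac{137}{12} \cdot 54 = \frac{1233}{2}$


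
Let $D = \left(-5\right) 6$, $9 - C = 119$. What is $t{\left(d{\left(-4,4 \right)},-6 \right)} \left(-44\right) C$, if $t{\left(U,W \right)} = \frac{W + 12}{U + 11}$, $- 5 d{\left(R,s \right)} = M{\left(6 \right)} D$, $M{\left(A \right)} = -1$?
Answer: $5808$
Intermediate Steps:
$C = -110$ ($C = 9 - 119 = -110$)
$D = -30$
$d{\left(R,s \right)} = -6$ ($d{\left(R,s \right)} = - \frac{\left(-1\right) \left(-30\right)}{5} = \left(- \frac{1}{5}\right) 30 = -6$)
$t{\left(U,W \right)} = \frac{12 + W}{11 + U}$
$t{\left(d{\left(-4,4 \right)},-6 \right)} \left(-44\right) C = \frac{12 - 6}{11 - 6} \left(-44\right) \left(-110\right) = \frac{1}{5} \cdot 6 \left(-44\right) \left(-110\right) = \frac{6}{5} \left(-44\right) \left(-110\right) = \left(- \frac{264}{5}\right) \left(-110\right) = 5808$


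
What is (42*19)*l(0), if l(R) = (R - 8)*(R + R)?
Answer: 0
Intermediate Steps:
l(R) = 2*R*(-8 + R) (l(R) = (-8 + R)*(2*R) = 2*R*(-8 + R))
(42*19)*l(0) = (42*19)*(2*0*(-8 + 0)) = 798*(2*0*(-8)) = 798*0 = 0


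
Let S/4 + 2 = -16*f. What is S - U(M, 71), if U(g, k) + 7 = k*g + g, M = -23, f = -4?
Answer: 1911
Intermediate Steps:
S = 248 (S = -8 + 4*(-16*(-4)) = -8 + 4*64 = -8 + 256 = 248)
U(g, k) = -7 + g + g*k (U(g, k) = -7 + (k*g + g) = -7 + (g*k + g) = -7 + (g + g*k) = -7 + g + g*k)
S - U(M, 71) = 248 - (-7 - 23 - 23*71) = 248 - (-7 - 23 - 1633) = 248 - 1*(-1663) = 248 + 1663 = 1911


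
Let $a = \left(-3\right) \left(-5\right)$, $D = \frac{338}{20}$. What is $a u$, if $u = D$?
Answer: $\frac{507}{2} \approx 253.5$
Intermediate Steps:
$D = \frac{169}{10}$ ($D = 338 \cdot \frac{1}{20} = \frac{169}{10} \approx 16.9$)
$u = \frac{169}{10} \approx 16.9$
$a = 15$
$a u = 15 \cdot \frac{169}{10} = \frac{507}{2}$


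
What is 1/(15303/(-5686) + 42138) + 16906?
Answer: 4050362562376/239581365 ≈ 16906.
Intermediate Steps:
1/(15303/(-5686) + 42138) + 16906 = 1/(15303*(-1/5686) + 42138) + 16906 = 1/(-15303/5686 + 42138) + 16906 = 1/(239581365/5686) + 16906 = 5686/239581365 + 16906 = 4050362562376/239581365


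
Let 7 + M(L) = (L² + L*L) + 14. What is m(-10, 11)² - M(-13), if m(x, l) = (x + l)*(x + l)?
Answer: -344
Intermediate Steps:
m(x, l) = (l + x)² (m(x, l) = (l + x)*(l + x) = (l + x)²)
M(L) = 7 + 2*L² (M(L) = -7 + ((L² + L*L) + 14) = -7 + ((L² + L²) + 14) = -7 + (2*L² + 14) = -7 + (14 + 2*L²) = 7 + 2*L²)
m(-10, 11)² - M(-13) = ((11 - 10)²)² - (7 + 2*(-13)²) = (1²)² - (7 + 2*169) = 1² - (7 + 338) = 1 - 1*345 = 1 - 345 = -344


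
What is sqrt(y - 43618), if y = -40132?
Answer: 25*I*sqrt(134) ≈ 289.4*I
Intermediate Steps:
sqrt(y - 43618) = sqrt(-40132 - 43618) = sqrt(-83750) = 25*I*sqrt(134)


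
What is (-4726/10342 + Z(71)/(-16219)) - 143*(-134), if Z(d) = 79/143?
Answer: 229807991467954/11993188207 ≈ 19162.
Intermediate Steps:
Z(d) = 79/143 (Z(d) = 79*(1/143) = 79/143)
(-4726/10342 + Z(71)/(-16219)) - 143*(-134) = (-4726/10342 + (79/143)/(-16219)) - 143*(-134) = (-4726*1/10342 + (79/143)*(-1/16219)) - 1*(-19162) = (-2363/5171 - 79/2319317) + 19162 = -5480954580/11993188207 + 19162 = 229807991467954/11993188207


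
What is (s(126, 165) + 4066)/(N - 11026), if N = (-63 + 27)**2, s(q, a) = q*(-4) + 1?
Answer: -509/1390 ≈ -0.36619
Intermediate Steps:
s(q, a) = 1 - 4*q (s(q, a) = -4*q + 1 = 1 - 4*q)
N = 1296 (N = (-36)**2 = 1296)
(s(126, 165) + 4066)/(N - 11026) = ((1 - 4*126) + 4066)/(1296 - 11026) = ((1 - 504) + 4066)/(-9730) = (-503 + 4066)*(-1/9730) = 3563*(-1/9730) = -509/1390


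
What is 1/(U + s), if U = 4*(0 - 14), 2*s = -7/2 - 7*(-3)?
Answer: -4/189 ≈ -0.021164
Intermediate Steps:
s = 35/4 (s = (-7/2 - 7*(-3))/2 = (-7*1/2 + 21)/2 = (-7/2 + 21)/2 = (1/2)*(35/2) = 35/4 ≈ 8.7500)
U = -56 (U = 4*(-14) = -56)
1/(U + s) = 1/(-56 + 35/4) = 1/(-189/4) = -4/189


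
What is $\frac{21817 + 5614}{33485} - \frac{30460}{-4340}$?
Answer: $\frac{56950182}{7266245} \approx 7.8376$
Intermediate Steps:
$\frac{21817 + 5614}{33485} - \frac{30460}{-4340} = 27431 \cdot \frac{1}{33485} - - \frac{1523}{217} = \frac{27431}{33485} + \frac{1523}{217} = \frac{56950182}{7266245}$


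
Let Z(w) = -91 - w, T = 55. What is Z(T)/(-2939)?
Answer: 146/2939 ≈ 0.049677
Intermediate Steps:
Z(T)/(-2939) = (-91 - 1*55)/(-2939) = (-91 - 55)*(-1/2939) = -146*(-1/2939) = 146/2939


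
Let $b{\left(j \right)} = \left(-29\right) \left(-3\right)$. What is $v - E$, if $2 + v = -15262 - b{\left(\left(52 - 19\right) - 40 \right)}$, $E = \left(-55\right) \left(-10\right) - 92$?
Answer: $-15809$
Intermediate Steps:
$b{\left(j \right)} = 87$
$E = 458$ ($E = 550 - 92 = 458$)
$v = -15351$ ($v = -2 - 15349 = -15351$)
$v - E = -15351 - 458 = -15809$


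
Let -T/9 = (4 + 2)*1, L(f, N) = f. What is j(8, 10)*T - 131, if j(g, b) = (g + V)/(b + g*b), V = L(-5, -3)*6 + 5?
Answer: -604/5 ≈ -120.80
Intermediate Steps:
T = -54 (T = -9*(4 + 2) = -54 ≈ -54.000)
V = -25 (V = -5*6 + 5 = -30 + 5 = -25)
j(g, b) = (-25 + g)/(b + b*g) (j(g, b) = (g - 25)/(b + g*b) = (-25 + g)/(b + b*g))
j(8, 10)*T - 131 = ((-25 + 8)/(10*(1 + 8)))*(-54) - 131 = ((⅒)*(-17)/9)*(-54) - 131 = ((⅒)*(⅑)*(-17))*(-54) - 131 = -17/90*(-54) - 131 = 51/5 - 131 = -604/5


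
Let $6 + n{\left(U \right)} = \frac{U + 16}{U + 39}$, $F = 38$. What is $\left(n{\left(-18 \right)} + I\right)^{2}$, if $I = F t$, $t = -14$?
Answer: $\frac{127690000}{441} \approx 2.8955 \cdot 10^{5}$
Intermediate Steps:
$I = -532$ ($I = 38 \left(-14\right) = -532$)
$n{\left(U \right)} = -6 + \frac{16 + U}{39 + U}$ ($n{\left(U \right)} = -6 + \frac{U + 16}{U + 39} = -6 + \frac{16 + U}{39 + U}$)
$\left(n{\left(-18 \right)} + I\right)^{2} = \left(\frac{-218 - -90}{39 - 18} - 532\right)^{2} = \left(\frac{-218 + 90}{21} - 532\right)^{2} = \left(\frac{1}{21} \left(-128\right) - 532\right)^{2} = \left(- \frac{128}{21} - 532\right)^{2} = \left(- \frac{11300}{21}\right)^{2} = \frac{127690000}{441}$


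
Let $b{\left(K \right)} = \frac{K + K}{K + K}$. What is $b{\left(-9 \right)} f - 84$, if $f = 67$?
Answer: $-17$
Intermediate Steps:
$b{\left(K \right)} = 1$ ($b{\left(K \right)} = \frac{2 K}{2 K} = 2 K \frac{1}{2 K} = 1$)
$b{\left(-9 \right)} f - 84 = 1 \cdot 67 - 84 = 67 - 84 = -17$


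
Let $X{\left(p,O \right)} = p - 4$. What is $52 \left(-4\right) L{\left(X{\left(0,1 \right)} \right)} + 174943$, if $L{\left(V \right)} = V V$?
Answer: $171615$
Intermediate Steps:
$X{\left(p,O \right)} = -4 + p$
$L{\left(V \right)} = V^{2}$
$52 \left(-4\right) L{\left(X{\left(0,1 \right)} \right)} + 174943 = 52 \left(-4\right) \left(-4 + 0\right)^{2} + 174943 = - 208 \left(-4\right)^{2} + 174943 = \left(-208\right) 16 + 174943 = -3328 + 174943 = 171615$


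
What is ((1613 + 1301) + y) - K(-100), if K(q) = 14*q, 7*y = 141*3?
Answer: 30621/7 ≈ 4374.4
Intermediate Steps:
y = 423/7 (y = (141*3)/7 = (⅐)*423 = 423/7 ≈ 60.429)
((1613 + 1301) + y) - K(-100) = ((1613 + 1301) + 423/7) - 14*(-100) = (2914 + 423/7) - 1*(-1400) = 20821/7 + 1400 = 30621/7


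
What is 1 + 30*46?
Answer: 1381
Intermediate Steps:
1 + 30*46 = 1 + 1380 = 1381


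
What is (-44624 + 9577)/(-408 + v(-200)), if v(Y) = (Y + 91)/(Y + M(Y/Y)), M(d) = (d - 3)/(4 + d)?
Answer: 35117094/408271 ≈ 86.014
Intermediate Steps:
M(d) = (-3 + d)/(4 + d)
v(Y) = (91 + Y)/(-⅖ + Y) (v(Y) = (Y + 91)/(Y + (-3 + Y/Y)/(4 + Y/Y)) = (91 + Y)/(Y + (-3 + 1)/(4 + 1)) = (91 + Y)/(Y - 2/5) = (91 + Y)/(Y + (⅕)*(-2)) = (91 + Y)/(Y - ⅖) = (91 + Y)/(-⅖ + Y))
(-44624 + 9577)/(-408 + v(-200)) = (-44624 + 9577)/(-408 + 5*(91 - 200)/(-2 + 5*(-200))) = -35047/(-408 + 5*(-109)/(-2 - 1000)) = -35047/(-408 + 5*(-109)/(-1002)) = -35047/(-408 + 5*(-1/1002)*(-109)) = -35047/(-408 + 545/1002) = -35047/(-408271/1002) = -35047*(-1002/408271) = 35117094/408271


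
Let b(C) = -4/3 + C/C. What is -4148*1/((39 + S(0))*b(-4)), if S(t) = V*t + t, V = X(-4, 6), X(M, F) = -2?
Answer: 4148/13 ≈ 319.08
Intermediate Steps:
V = -2
S(t) = -t (S(t) = -2*t + t = -t)
b(C) = -⅓ (b(C) = -4*⅓ + 1 = -4/3 + 1 = -⅓)
-4148*1/((39 + S(0))*b(-4)) = -4148*(-3/(39 - 1*0)) = -4148*(-3/(39 + 0)) = -4148/((-⅓*39)) = -4148/(-13) = -4148*(-1/13) = 4148/13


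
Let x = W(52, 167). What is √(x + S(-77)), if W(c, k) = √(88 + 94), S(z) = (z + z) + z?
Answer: √(-231 + √182) ≈ 14.748*I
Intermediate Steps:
S(z) = 3*z (S(z) = 2*z + z = 3*z)
W(c, k) = √182
x = √182 ≈ 13.491
√(x + S(-77)) = √(√182 + 3*(-77)) = √(√182 - 231) = √(-231 + √182)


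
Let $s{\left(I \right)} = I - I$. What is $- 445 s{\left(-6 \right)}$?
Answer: $0$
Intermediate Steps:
$s{\left(I \right)} = 0$
$- 445 s{\left(-6 \right)} = \left(-445\right) 0 = 0$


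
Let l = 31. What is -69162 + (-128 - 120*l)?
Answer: -73010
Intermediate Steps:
-69162 + (-128 - 120*l) = -69162 + (-128 - 120*31) = -69162 + (-128 - 3720) = -69162 - 3848 = -73010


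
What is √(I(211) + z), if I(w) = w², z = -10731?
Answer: √33790 ≈ 183.82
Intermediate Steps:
√(I(211) + z) = √(211² - 10731) = √(44521 - 10731) = √33790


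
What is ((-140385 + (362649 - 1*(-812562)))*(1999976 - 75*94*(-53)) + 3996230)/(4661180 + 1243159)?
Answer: 2456293895306/5904339 ≈ 4.1602e+5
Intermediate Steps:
((-140385 + (362649 - 1*(-812562)))*(1999976 - 75*94*(-53)) + 3996230)/(4661180 + 1243159) = ((-140385 + (362649 + 812562))*(1999976 - 7050*(-53)) + 3996230)/5904339 = ((-140385 + 1175211)*(1999976 + 373650) + 3996230)*(1/5904339) = (1034826*2373626 + 3996230)*(1/5904339) = (2456289899076 + 3996230)*(1/5904339) = 2456293895306*(1/5904339) = 2456293895306/5904339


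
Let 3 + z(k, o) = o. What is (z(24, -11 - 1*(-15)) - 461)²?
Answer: 211600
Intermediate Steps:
z(k, o) = -3 + o
(z(24, -11 - 1*(-15)) - 461)² = ((-3 + (-11 - 1*(-15))) - 461)² = ((-3 + (-11 + 15)) - 461)² = ((-3 + 4) - 461)² = (1 - 461)² = (-460)² = 211600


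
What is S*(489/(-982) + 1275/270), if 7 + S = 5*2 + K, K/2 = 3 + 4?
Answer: 317339/4419 ≈ 71.812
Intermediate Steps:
K = 14 (K = 2*(3 + 4) = 2*7 = 14)
S = 17 (S = -7 + (5*2 + 14) = -7 + (10 + 14) = -7 + 24 = 17)
S*(489/(-982) + 1275/270) = 17*(489/(-982) + 1275/270) = 17*(489*(-1/982) + 1275*(1/270)) = 17*(-489/982 + 85/18) = 17*(18667/4419) = 317339/4419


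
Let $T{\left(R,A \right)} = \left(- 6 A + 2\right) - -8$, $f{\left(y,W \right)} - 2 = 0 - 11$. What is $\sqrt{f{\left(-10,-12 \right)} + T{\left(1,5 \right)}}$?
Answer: $i \sqrt{29} \approx 5.3852 i$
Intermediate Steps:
$f{\left(y,W \right)} = -9$ ($f{\left(y,W \right)} = 2 + \left(0 - 11\right) = 2 - 11 = -9$)
$T{\left(R,A \right)} = 10 - 6 A$ ($T{\left(R,A \right)} = \left(2 - 6 A\right) + 8 = 10 - 6 A$)
$\sqrt{f{\left(-10,-12 \right)} + T{\left(1,5 \right)}} = \sqrt{-9 + \left(10 - 30\right)} = \sqrt{-9 - 20} = \sqrt{-29} = i \sqrt{29}$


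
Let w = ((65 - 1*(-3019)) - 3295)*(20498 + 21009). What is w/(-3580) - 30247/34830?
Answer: 6098641093/2493828 ≈ 2445.5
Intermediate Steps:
w = -8757977 (w = ((65 + 3019) - 3295)*41507 = (3084 - 3295)*41507 = -211*41507 = -8757977)
w/(-3580) - 30247/34830 = -8757977/(-3580) - 30247/34830 = -8757977*(-1/3580) - 30247*1/34830 = 8757977/3580 - 30247/34830 = 6098641093/2493828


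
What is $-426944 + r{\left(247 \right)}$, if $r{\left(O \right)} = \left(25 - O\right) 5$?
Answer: $-428054$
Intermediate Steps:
$r{\left(O \right)} = 125 - 5 O$
$-426944 + r{\left(247 \right)} = -426944 + \left(125 - 1235\right) = -426944 - 1110 = -428054$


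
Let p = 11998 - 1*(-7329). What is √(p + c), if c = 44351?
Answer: √63678 ≈ 252.34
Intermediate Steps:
p = 19327 (p = 11998 + 7329 = 19327)
√(p + c) = √(19327 + 44351) = √63678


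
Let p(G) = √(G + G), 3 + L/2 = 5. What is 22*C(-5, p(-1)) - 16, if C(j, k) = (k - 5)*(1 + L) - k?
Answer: -566 + 88*I*√2 ≈ -566.0 + 124.45*I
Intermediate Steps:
L = 4 (L = -6 + 2*5 = -6 + 10 = 4)
p(G) = √2*√G (p(G) = √(2*G) = √2*√G)
C(j, k) = -25 + 4*k (C(j, k) = (k - 5)*(1 + 4) - k = (-5 + k)*5 - k = (-25 + 5*k) - k = -25 + 4*k)
22*C(-5, p(-1)) - 16 = 22*(-25 + 4*(√2*√(-1))) - 16 = 22*(-25 + 4*(√2*I)) - 16 = 22*(-25 + 4*(I*√2)) - 16 = 22*(-25 + 4*I*√2) - 16 = (-550 + 88*I*√2) - 16 = -566 + 88*I*√2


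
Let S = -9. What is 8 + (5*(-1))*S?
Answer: 53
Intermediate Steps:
8 + (5*(-1))*S = 8 + (5*(-1))*(-9) = 8 - 5*(-9) = 8 + 45 = 53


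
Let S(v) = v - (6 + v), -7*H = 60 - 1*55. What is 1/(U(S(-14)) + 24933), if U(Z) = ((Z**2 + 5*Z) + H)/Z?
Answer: 42/1047149 ≈ 4.0109e-5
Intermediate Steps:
H = -5/7 (H = -(60 - 1*55)/7 = -(60 - 55)/7 = -1/7*5 = -5/7 ≈ -0.71429)
S(v) = -6 (S(v) = v + (-6 - v) = -6)
U(Z) = (-5/7 + Z**2 + 5*Z)/Z (U(Z) = ((Z**2 + 5*Z) - 5/7)/Z = (-5/7 + Z**2 + 5*Z)/Z)
1/(U(S(-14)) + 24933) = 1/((5 - 6 - 5/7/(-6)) + 24933) = 1/((5 - 6 - 5/7*(-1/6)) + 24933) = 1/((5 - 6 + 5/42) + 24933) = 1/(-37/42 + 24933) = 1/(1047149/42) = 42/1047149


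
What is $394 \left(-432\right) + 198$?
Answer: $-170010$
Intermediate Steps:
$394 \left(-432\right) + 198 = -170208 + 198 = -170010$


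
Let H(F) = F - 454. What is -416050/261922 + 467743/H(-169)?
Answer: -61385690598/81588703 ≈ -752.38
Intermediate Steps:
H(F) = -454 + F
-416050/261922 + 467743/H(-169) = -416050/261922 + 467743/(-454 - 169) = -416050*1/261922 + 467743/(-623) = -208025/130961 + 467743*(-1/623) = -208025/130961 - 467743/623 = -61385690598/81588703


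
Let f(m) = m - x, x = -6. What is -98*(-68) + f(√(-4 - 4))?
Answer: 6670 + 2*I*√2 ≈ 6670.0 + 2.8284*I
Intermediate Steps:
f(m) = 6 + m (f(m) = m - 1*(-6) = m + 6 = 6 + m)
-98*(-68) + f(√(-4 - 4)) = -98*(-68) + (6 + √(-4 - 4)) = 6664 + (6 + √(-8)) = 6664 + (6 + 2*I*√2) = 6670 + 2*I*√2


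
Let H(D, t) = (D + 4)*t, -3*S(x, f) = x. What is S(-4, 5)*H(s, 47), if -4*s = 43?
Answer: -423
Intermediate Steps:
s = -43/4 (s = -1/4*43 = -43/4 ≈ -10.750)
S(x, f) = -x/3
H(D, t) = t*(4 + D) (H(D, t) = (4 + D)*t = t*(4 + D))
S(-4, 5)*H(s, 47) = (-1/3*(-4))*(47*(4 - 43/4)) = 4*(47*(-27/4))/3 = (4/3)*(-1269/4) = -423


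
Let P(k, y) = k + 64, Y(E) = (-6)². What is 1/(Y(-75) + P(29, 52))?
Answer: 1/129 ≈ 0.0077519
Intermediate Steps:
Y(E) = 36
P(k, y) = 64 + k
1/(Y(-75) + P(29, 52)) = 1/(36 + (64 + 29)) = 1/(36 + 93) = 1/129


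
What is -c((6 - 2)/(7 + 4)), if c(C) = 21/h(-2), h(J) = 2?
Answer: -21/2 ≈ -10.500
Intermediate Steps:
c(C) = 21/2
-c((6 - 2)/(7 + 4)) = -1*21/2 = -21/2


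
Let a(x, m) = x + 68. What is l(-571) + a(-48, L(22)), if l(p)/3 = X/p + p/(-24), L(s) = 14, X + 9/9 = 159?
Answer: 413609/4568 ≈ 90.545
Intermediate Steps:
X = 158 (X = -1 + 159 = 158)
l(p) = 474/p - p/8 (l(p) = 3*(158/p + p/(-24)) = 3*(158/p + p*(-1/24)) = 3*(158/p - p/24) = 474/p - p/8)
a(x, m) = 68 + x
l(-571) + a(-48, L(22)) = (474/(-571) - ⅛*(-571)) + (68 - 48) = (474*(-1/571) + 571/8) + 20 = (-474/571 + 571/8) + 20 = 322249/4568 + 20 = 413609/4568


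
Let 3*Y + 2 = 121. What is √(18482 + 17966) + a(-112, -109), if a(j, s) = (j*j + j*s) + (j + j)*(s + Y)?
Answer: 120848/3 + 4*√2278 ≈ 40474.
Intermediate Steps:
Y = 119/3 (Y = -⅔ + (⅓)*121 = -⅔ + 121/3 = 119/3 ≈ 39.667)
a(j, s) = j² + j*s + 2*j*(119/3 + s) (a(j, s) = (j*j + j*s) + (j + j)*(s + 119/3) = (j² + j*s) + (2*j)*(119/3 + s) = (j² + j*s) + 2*j*(119/3 + s) = j² + j*s + 2*j*(119/3 + s))
√(18482 + 17966) + a(-112, -109) = √(18482 + 17966) + (⅓)*(-112)*(238 + 3*(-112) + 9*(-109)) = √36448 + (⅓)*(-112)*(238 - 336 - 981) = 4*√2278 + (⅓)*(-112)*(-1079) = 4*√2278 + 120848/3 = 120848/3 + 4*√2278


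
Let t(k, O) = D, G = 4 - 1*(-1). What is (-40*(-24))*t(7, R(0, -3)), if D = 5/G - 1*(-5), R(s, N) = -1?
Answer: 5760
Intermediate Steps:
G = 5 (G = 4 + 1 = 5)
D = 6 (D = 5/5 - 1*(-5) = 5*(1/5) + 5 = 1 + 5 = 6)
t(k, O) = 6
(-40*(-24))*t(7, R(0, -3)) = -40*(-24)*6 = 960*6 = 5760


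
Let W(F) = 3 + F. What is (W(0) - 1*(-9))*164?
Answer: 1968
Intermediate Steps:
(W(0) - 1*(-9))*164 = ((3 + 0) - 1*(-9))*164 = (3 + 9)*164 = 12*164 = 1968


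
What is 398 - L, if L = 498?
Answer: -100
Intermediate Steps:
398 - L = 398 - 1*498 = 398 - 498 = -100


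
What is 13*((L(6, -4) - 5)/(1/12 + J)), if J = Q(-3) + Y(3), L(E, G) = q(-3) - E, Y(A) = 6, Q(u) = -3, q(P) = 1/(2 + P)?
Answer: -1872/37 ≈ -50.595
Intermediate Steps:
L(E, G) = -1 - E (L(E, G) = 1/(2 - 3) - E = 1/(-1) - E = -1 - E)
J = 3 (J = -3 + 6 = 3)
13*((L(6, -4) - 5)/(1/12 + J)) = 13*(((-1 - 1*6) - 5)/(1/12 + 3)) = 13*(((-1 - 6) - 5)/(1/12 + 3)) = 13*((-7 - 5)/(37/12)) = 13*(-12*12/37) = 13*(-144/37) = -1872/37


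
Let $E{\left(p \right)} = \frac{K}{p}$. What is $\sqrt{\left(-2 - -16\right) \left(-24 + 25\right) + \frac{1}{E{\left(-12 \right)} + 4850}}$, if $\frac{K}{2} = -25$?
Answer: $\frac{2 \sqrt{118758935}}{5825} \approx 3.7417$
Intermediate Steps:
$K = -50$ ($K = 2 \left(-25\right) = -50$)
$E{\left(p \right)} = - \frac{50}{p}$
$\sqrt{\left(-2 - -16\right) \left(-24 + 25\right) + \frac{1}{E{\left(-12 \right)} + 4850}} = \sqrt{\left(-2 - -16\right) \left(-24 + 25\right) + \frac{1}{- \frac{50}{-12} + 4850}} = \sqrt{\left(-2 + 16\right) 1 + \frac{1}{\left(-50\right) \left(- \frac{1}{12}\right) + 4850}} = \sqrt{14 \cdot 1 + \frac{1}{\frac{25}{6} + 4850}} = \sqrt{14 + \frac{1}{\frac{29125}{6}}} = \sqrt{14 + \frac{6}{29125}} = \sqrt{\frac{407756}{29125}} = \frac{2 \sqrt{118758935}}{5825}$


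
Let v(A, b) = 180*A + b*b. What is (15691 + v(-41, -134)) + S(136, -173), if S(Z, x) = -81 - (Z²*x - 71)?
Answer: 3226065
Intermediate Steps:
S(Z, x) = -10 - x*Z² (S(Z, x) = -81 - (x*Z² - 71) = -81 - (-71 + x*Z²) = -81 + (71 - x*Z²) = -10 - x*Z²)
v(A, b) = b² + 180*A (v(A, b) = 180*A + b² = b² + 180*A)
(15691 + v(-41, -134)) + S(136, -173) = (15691 + ((-134)² + 180*(-41))) + (-10 - 1*(-173)*136²) = (15691 + (17956 - 7380)) + (-10 - 1*(-173)*18496) = (15691 + 10576) + (-10 + 3199808) = 26267 + 3199798 = 3226065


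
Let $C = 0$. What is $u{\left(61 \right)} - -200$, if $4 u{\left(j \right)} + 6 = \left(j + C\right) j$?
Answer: $\frac{4515}{4} \approx 1128.8$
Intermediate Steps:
$u{\left(j \right)} = - \frac{3}{2} + \frac{j^{2}}{4}$ ($u{\left(j \right)} = - \frac{3}{2} + \frac{\left(j + 0\right) j}{4} = - \frac{3}{2} + \frac{j j}{4} = - \frac{3}{2} + \frac{j^{2}}{4}$)
$u{\left(61 \right)} - -200 = \left(- \frac{3}{2} + \frac{61^{2}}{4}\right) - -200 = \left(- \frac{3}{2} + \frac{1}{4} \cdot 3721\right) + 200 = \left(- \frac{3}{2} + \frac{3721}{4}\right) + 200 = \frac{3715}{4} + 200 = \frac{4515}{4}$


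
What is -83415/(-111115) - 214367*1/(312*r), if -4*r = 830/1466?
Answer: 3492462486163/719358510 ≈ 4855.0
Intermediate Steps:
r = -415/2932 (r = -415/(2*1466) = -1/4*415/733 = -415/2932 ≈ -0.14154)
-83415/(-111115) - 214367*1/(312*r) = -83415/(-111115) - 214367/((-415/2932*312)) = -83415*(-1/111115) - 214367/(-32370/733) = 16683/22223 - 214367*(-733/32370) = 16683/22223 + 157131011/32370 = 3492462486163/719358510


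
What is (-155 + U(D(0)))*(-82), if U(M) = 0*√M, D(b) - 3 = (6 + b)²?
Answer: 12710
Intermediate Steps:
D(b) = 3 + (6 + b)²
U(M) = 0
(-155 + U(D(0)))*(-82) = (-155 + 0)*(-82) = -155*(-82) = 12710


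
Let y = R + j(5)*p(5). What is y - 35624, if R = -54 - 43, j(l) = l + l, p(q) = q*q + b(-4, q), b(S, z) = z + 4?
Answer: -35381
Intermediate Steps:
b(S, z) = 4 + z
p(q) = 4 + q + q² (p(q) = q*q + (4 + q) = q² + (4 + q) = 4 + q + q²)
j(l) = 2*l
R = -97
y = 243 (y = -97 + (2*5)*(4 + 5 + 5²) = -97 + 10*(4 + 5 + 25) = -97 + 10*34 = -97 + 340 = 243)
y - 35624 = 243 - 35624 = -35381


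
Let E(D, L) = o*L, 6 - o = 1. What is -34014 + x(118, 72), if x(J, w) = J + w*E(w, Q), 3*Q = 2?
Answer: -33656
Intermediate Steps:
o = 5 (o = 6 - 1*1 = 6 - 1 = 5)
Q = ⅔ (Q = (⅓)*2 = ⅔ ≈ 0.66667)
E(D, L) = 5*L
x(J, w) = J + 10*w/3 (x(J, w) = J + w*(5*(⅔)) = J + w*(10/3) = J + 10*w/3)
-34014 + x(118, 72) = -34014 + (118 + (10/3)*72) = -34014 + (118 + 240) = -34014 + 358 = -33656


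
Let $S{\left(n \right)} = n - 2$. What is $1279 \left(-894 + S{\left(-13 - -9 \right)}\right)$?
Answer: $-1151100$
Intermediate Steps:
$S{\left(n \right)} = -2 + n$
$1279 \left(-894 + S{\left(-13 - -9 \right)}\right) = 1279 \left(-894 - 6\right) = 1279 \left(-900\right) = -1151100$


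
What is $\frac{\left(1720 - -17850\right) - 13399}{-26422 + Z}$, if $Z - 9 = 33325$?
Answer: $\frac{2057}{2304} \approx 0.8928$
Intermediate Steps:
$Z = 33334$ ($Z = 9 + 33325 = 33334$)
$\frac{\left(1720 - -17850\right) - 13399}{-26422 + Z} = \frac{\left(1720 - -17850\right) - 13399}{-26422 + 33334} = \frac{\left(1720 + 17850\right) - 13399}{6912} = \left(19570 - 13399\right) \frac{1}{6912} = 6171 \cdot \frac{1}{6912} = \frac{2057}{2304}$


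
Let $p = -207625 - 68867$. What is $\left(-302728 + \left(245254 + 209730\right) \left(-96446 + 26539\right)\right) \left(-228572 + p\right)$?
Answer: $16064504593709824$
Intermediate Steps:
$p = -276492$ ($p = -207625 - 68867 = -276492$)
$\left(-302728 + \left(245254 + 209730\right) \left(-96446 + 26539\right)\right) \left(-228572 + p\right) = \left(-302728 + \left(245254 + 209730\right) \left(-96446 + 26539\right)\right) \left(-228572 - 276492\right) = \left(-302728 + 454984 \left(-69907\right)\right) \left(-505064\right) = \left(-302728 - 31806566488\right) \left(-505064\right) = \left(-31806869216\right) \left(-505064\right) = 16064504593709824$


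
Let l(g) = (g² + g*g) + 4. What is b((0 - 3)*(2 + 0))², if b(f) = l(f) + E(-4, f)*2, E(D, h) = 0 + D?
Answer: 4624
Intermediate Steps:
l(g) = 4 + 2*g² (l(g) = (g² + g²) + 4 = 2*g² + 4 = 4 + 2*g²)
E(D, h) = D
b(f) = -4 + 2*f² (b(f) = (4 + 2*f²) - 4*2 = (4 + 2*f²) - 8 = -4 + 2*f²)
b((0 - 3)*(2 + 0))² = (-4 + 2*((0 - 3)*(2 + 0))²)² = (-4 + 2*(-3*2)²)² = (-4 + 2*(-6)²)² = (-4 + 2*36)² = (-4 + 72)² = 68² = 4624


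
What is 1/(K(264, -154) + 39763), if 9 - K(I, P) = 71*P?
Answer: 1/50706 ≈ 1.9722e-5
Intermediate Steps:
K(I, P) = 9 - 71*P
1/(K(264, -154) + 39763) = 1/((9 - 71*(-154)) + 39763) = 1/((9 + 10934) + 39763) = 1/(10943 + 39763) = 1/50706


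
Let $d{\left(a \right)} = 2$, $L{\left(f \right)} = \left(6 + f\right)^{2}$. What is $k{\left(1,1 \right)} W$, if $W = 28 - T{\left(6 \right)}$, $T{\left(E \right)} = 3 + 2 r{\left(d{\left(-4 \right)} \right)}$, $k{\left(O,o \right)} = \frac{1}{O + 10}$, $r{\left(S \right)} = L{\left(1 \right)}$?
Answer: $- \frac{73}{11} \approx -6.6364$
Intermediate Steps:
$r{\left(S \right)} = 49$ ($r{\left(S \right)} = \left(6 + 1\right)^{2} = 7^{2} = 49$)
$k{\left(O,o \right)} = \frac{1}{10 + O}$
$T{\left(E \right)} = 101$ ($T{\left(E \right)} = 3 + 2 \cdot 49 = 3 + 98 = 101$)
$W = -73$ ($W = 28 - 101 = -73$)
$k{\left(1,1 \right)} W = \frac{1}{10 + 1} \left(-73\right) = \frac{1}{11} \left(-73\right) = - \frac{73}{11}$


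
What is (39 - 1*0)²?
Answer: 1521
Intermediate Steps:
(39 - 1*0)² = (39 + 0)² = 39² = 1521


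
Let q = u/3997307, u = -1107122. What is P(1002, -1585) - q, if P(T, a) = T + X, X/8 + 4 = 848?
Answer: 30996225600/3997307 ≈ 7754.3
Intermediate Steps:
X = 6752 (X = -32 + 8*848 = -32 + 6784 = 6752)
P(T, a) = 6752 + T (P(T, a) = T + 6752 = 6752 + T)
q = -1107122/3997307 ≈ -0.27697
P(1002, -1585) - q = (6752 + 1002) - 1*(-1107122/3997307) = 7754 + 1107122/3997307 = 30996225600/3997307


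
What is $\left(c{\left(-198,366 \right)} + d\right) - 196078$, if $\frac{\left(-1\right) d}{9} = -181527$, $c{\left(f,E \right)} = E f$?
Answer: $1365197$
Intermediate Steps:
$d = 1633743$ ($d = \left(-9\right) \left(-181527\right) = 1633743$)
$\left(c{\left(-198,366 \right)} + d\right) - 196078 = \left(366 \left(-198\right) + 1633743\right) - 196078 = \left(-72468 + 1633743\right) - 196078 = 1561275 - 196078 = 1365197$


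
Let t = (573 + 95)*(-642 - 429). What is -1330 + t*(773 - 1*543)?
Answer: -164549770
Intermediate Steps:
t = -715428 (t = 668*(-1071) = -715428)
-1330 + t*(773 - 1*543) = -1330 - 715428*(773 - 1*543) = -1330 - 715428*(773 - 543) = -1330 - 715428*230 = -1330 - 164548440 = -164549770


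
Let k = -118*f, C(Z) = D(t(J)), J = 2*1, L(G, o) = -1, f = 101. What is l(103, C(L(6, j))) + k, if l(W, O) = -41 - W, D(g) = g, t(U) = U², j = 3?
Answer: -12062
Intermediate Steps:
J = 2
C(Z) = 4 (C(Z) = 2² = 4)
k = -11918 (k = -118*101 = -11918)
l(103, C(L(6, j))) + k = (-41 - 1*103) - 11918 = (-41 - 103) - 11918 = -144 - 11918 = -12062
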